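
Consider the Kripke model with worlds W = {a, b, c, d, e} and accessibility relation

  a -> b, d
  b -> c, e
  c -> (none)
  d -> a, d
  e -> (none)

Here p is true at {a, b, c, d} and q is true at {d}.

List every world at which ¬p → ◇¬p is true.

{a, b, c, d}

a: ¬p is F, ◇¬p is F. ✓
b: ¬p is F, ◇¬p is T. ✓
c: ¬p is F, ◇¬p is F. ✓
d: ¬p is F, ◇¬p is F. ✓
e: ¬p is T, ◇¬p is F. ✗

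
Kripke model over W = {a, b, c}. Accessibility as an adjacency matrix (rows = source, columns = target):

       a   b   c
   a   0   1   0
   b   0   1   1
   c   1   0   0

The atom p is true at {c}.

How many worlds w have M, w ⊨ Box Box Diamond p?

1

a: successors {b}; Box Diamond p there: b:F. ✗
b: successors {b, c}; Box Diamond p there: b:F, c:F. ✗
c: successors {a}; Box Diamond p there: a:T. ✓
Satisfying worlds: {c}.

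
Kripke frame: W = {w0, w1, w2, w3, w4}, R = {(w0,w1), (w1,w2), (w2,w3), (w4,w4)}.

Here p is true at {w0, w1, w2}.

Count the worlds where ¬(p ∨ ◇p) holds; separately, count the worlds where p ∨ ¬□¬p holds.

For ¬(p ∨ ◇p):
w0: p ∨ ◇p is T. ✗
w1: p ∨ ◇p is T. ✗
w2: p ∨ ◇p is T. ✗
w3: p ∨ ◇p is F. ✓
w4: p ∨ ◇p is F. ✓
— 2 worlds.
For p ∨ ¬□¬p:
w0: p is T, ¬□¬p is T. ✓
w1: p is T, ¬□¬p is T. ✓
w2: p is T, ¬□¬p is F. ✓
w3: p is F, ¬□¬p is F. ✗
w4: p is F, ¬□¬p is F. ✗
— 3 worlds.

2 and 3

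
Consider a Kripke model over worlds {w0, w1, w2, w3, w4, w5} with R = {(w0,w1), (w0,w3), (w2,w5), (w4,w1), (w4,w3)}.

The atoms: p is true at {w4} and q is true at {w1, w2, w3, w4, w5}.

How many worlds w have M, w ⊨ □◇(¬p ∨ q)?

3

w0: successors {w1, w3}; ◇(¬p ∨ q) there: w1:F, w3:F. ✗
w1: no successors, so □◇(¬p ∨ q) holds vacuously. ✓
w2: successors {w5}; ◇(¬p ∨ q) there: w5:F. ✗
w3: no successors, so □◇(¬p ∨ q) holds vacuously. ✓
w4: successors {w1, w3}; ◇(¬p ∨ q) there: w1:F, w3:F. ✗
w5: no successors, so □◇(¬p ∨ q) holds vacuously. ✓
Satisfying worlds: {w1, w3, w5}.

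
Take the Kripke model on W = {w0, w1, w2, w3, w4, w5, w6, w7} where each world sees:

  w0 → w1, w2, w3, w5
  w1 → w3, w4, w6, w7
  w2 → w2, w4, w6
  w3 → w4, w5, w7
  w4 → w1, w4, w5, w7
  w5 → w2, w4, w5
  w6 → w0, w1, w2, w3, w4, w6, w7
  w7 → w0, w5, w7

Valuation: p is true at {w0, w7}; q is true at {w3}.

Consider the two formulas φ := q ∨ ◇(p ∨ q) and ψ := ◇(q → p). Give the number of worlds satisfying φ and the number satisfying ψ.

6 and 8

For q ∨ ◇(p ∨ q):
w0: q is F, ◇(p ∨ q) is T. ✓
w1: q is F, ◇(p ∨ q) is T. ✓
w2: q is F, ◇(p ∨ q) is F. ✗
w3: q is T, ◇(p ∨ q) is T. ✓
w4: q is F, ◇(p ∨ q) is T. ✓
w5: q is F, ◇(p ∨ q) is F. ✗
w6: q is F, ◇(p ∨ q) is T. ✓
w7: q is F, ◇(p ∨ q) is T. ✓
— 6 worlds.
For ◇(q → p):
w0: successors {w1, w2, w3, w5}; q → p there: w1:T, w2:T, w3:F, w5:T. ✓
w1: successors {w3, w4, w6, w7}; q → p there: w3:F, w4:T, w6:T, w7:T. ✓
w2: successors {w2, w4, w6}; q → p there: w2:T, w4:T, w6:T. ✓
w3: successors {w4, w5, w7}; q → p there: w4:T, w5:T, w7:T. ✓
w4: successors {w1, w4, w5, w7}; q → p there: w1:T, w4:T, w5:T, w7:T. ✓
w5: successors {w2, w4, w5}; q → p there: w2:T, w4:T, w5:T. ✓
w6: successors {w0, w1, w2, w3, w4, w6, w7}; q → p there: w0:T, w1:T, w2:T, w3:F, w4:T, w6:T, w7:T. ✓
w7: successors {w0, w5, w7}; q → p there: w0:T, w5:T, w7:T. ✓
— 8 worlds.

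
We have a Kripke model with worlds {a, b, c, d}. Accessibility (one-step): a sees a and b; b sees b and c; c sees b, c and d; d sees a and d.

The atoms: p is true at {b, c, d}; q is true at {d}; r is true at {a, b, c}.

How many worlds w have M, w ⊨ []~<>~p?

1

a: successors {a, b}; ~<>~p there: a:F, b:T. ✗
b: successors {b, c}; ~<>~p there: b:T, c:T. ✓
c: successors {b, c, d}; ~<>~p there: b:T, c:T, d:F. ✗
d: successors {a, d}; ~<>~p there: a:F, d:F. ✗
Satisfying worlds: {b}.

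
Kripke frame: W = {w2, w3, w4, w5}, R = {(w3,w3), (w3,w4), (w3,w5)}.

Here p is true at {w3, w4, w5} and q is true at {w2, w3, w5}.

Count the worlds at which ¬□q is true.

w2: □q is T. ✗
w3: □q is F. ✓
w4: □q is T. ✗
w5: □q is T. ✗
Satisfying worlds: {w3}.

1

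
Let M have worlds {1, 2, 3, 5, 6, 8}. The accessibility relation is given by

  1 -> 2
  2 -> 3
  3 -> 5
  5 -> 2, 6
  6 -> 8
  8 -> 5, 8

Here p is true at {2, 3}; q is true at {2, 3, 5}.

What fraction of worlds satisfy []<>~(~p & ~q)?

1: successors {2}; <>~(~p & ~q) there: 2:T. ✓
2: successors {3}; <>~(~p & ~q) there: 3:T. ✓
3: successors {5}; <>~(~p & ~q) there: 5:T. ✓
5: successors {2, 6}; <>~(~p & ~q) there: 2:T, 6:F. ✗
6: successors {8}; <>~(~p & ~q) there: 8:T. ✓
8: successors {5, 8}; <>~(~p & ~q) there: 5:T, 8:T. ✓
That's 5 of 6 worlds, so 5/6.

5/6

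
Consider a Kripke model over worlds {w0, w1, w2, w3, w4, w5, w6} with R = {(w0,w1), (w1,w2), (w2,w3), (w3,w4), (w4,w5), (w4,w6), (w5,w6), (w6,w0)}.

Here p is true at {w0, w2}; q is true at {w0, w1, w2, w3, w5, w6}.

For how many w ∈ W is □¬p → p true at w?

w0: □¬p is T, p is T. ✓
w1: □¬p is F, p is F. ✓
w2: □¬p is T, p is T. ✓
w3: □¬p is T, p is F. ✗
w4: □¬p is T, p is F. ✗
w5: □¬p is T, p is F. ✗
w6: □¬p is F, p is F. ✓
Satisfying worlds: {w0, w1, w2, w6}.

4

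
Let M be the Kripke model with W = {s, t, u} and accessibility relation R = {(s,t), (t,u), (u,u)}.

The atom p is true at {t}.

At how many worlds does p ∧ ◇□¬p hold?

1

s: p is F, ◇□¬p is T. ✗
t: p is T, ◇□¬p is T. ✓
u: p is F, ◇□¬p is T. ✗
Satisfying worlds: {t}.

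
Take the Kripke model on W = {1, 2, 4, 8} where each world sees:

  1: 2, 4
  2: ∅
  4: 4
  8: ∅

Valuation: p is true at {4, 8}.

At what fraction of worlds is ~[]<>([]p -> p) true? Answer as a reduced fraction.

1: []<>([]p -> p) is F. ✓
2: []<>([]p -> p) is T. ✗
4: []<>([]p -> p) is T. ✗
8: []<>([]p -> p) is T. ✗
That's 1 of 4 worlds, so 1/4.

1/4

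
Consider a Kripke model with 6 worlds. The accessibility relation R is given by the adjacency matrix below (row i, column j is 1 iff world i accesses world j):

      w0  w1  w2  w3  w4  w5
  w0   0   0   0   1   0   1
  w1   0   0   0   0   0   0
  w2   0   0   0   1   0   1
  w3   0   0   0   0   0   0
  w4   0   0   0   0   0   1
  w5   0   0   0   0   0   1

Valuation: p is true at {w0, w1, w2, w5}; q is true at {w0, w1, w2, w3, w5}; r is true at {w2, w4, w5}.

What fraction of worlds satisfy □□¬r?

w0: successors {w3, w5}; □¬r there: w3:T, w5:F. ✗
w1: no successors, so □□¬r holds vacuously. ✓
w2: successors {w3, w5}; □¬r there: w3:T, w5:F. ✗
w3: no successors, so □□¬r holds vacuously. ✓
w4: successors {w5}; □¬r there: w5:F. ✗
w5: successors {w5}; □¬r there: w5:F. ✗
That's 2 of 6 worlds, so 2/6 = 1/3.

1/3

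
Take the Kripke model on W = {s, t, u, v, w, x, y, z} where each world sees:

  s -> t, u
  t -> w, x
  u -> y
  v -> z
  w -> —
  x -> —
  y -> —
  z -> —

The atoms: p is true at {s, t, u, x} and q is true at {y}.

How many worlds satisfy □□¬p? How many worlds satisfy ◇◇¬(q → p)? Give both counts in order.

7 and 1

For □□¬p:
s: successors {t, u}; □¬p there: t:F, u:T. ✗
t: successors {w, x}; □¬p there: w:T, x:T. ✓
u: successors {y}; □¬p there: y:T. ✓
v: successors {z}; □¬p there: z:T. ✓
w: no successors, so □□¬p holds vacuously. ✓
x: no successors, so □□¬p holds vacuously. ✓
y: no successors, so □□¬p holds vacuously. ✓
z: no successors, so □□¬p holds vacuously. ✓
— 7 worlds.
For ◇◇¬(q → p):
s: successors {t, u}; ◇¬(q → p) there: t:F, u:T. ✓
t: successors {w, x}; ◇¬(q → p) there: w:F, x:F. ✗
u: successors {y}; ◇¬(q → p) there: y:F. ✗
v: successors {z}; ◇¬(q → p) there: z:F. ✗
w: no successors, so ◇◇¬(q → p) fails. ✗
x: no successors, so ◇◇¬(q → p) fails. ✗
y: no successors, so ◇◇¬(q → p) fails. ✗
z: no successors, so ◇◇¬(q → p) fails. ✗
— 1 world.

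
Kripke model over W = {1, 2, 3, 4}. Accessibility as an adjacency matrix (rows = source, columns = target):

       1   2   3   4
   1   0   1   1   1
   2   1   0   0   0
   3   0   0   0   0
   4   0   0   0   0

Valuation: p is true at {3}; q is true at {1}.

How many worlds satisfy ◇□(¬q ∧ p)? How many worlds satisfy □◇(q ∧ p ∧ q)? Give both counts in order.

1 and 2

For ◇□(¬q ∧ p):
1: successors {2, 3, 4}; □(¬q ∧ p) there: 2:F, 3:T, 4:T. ✓
2: successors {1}; □(¬q ∧ p) there: 1:F. ✗
3: no successors, so ◇□(¬q ∧ p) fails. ✗
4: no successors, so ◇□(¬q ∧ p) fails. ✗
— 1 world.
For □◇(q ∧ p ∧ q):
1: successors {2, 3, 4}; ◇(q ∧ p ∧ q) there: 2:F, 3:F, 4:F. ✗
2: successors {1}; ◇(q ∧ p ∧ q) there: 1:F. ✗
3: no successors, so □◇(q ∧ p ∧ q) holds vacuously. ✓
4: no successors, so □◇(q ∧ p ∧ q) holds vacuously. ✓
— 2 worlds.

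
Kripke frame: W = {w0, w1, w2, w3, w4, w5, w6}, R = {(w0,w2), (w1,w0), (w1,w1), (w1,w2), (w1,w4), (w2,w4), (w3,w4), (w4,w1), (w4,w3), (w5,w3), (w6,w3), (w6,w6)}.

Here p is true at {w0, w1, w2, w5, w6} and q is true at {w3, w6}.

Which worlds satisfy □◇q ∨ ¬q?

{w0, w1, w2, w3, w4, w5}

w0: □◇q is F, ¬q is T. ✓
w1: □◇q is F, ¬q is T. ✓
w2: □◇q is T, ¬q is T. ✓
w3: □◇q is T, ¬q is F. ✓
w4: □◇q is F, ¬q is T. ✓
w5: □◇q is F, ¬q is T. ✓
w6: □◇q is F, ¬q is F. ✗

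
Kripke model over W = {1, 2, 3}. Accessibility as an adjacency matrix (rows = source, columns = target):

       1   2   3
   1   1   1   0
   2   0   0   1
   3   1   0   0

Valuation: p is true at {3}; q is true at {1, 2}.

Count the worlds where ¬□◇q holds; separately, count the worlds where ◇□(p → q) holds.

1 and 3

For ¬□◇q:
1: □◇q is F. ✓
2: □◇q is T. ✗
3: □◇q is T. ✗
— 1 world.
For ◇□(p → q):
1: successors {1, 2}; □(p → q) there: 1:T, 2:F. ✓
2: successors {3}; □(p → q) there: 3:T. ✓
3: successors {1}; □(p → q) there: 1:T. ✓
— 3 worlds.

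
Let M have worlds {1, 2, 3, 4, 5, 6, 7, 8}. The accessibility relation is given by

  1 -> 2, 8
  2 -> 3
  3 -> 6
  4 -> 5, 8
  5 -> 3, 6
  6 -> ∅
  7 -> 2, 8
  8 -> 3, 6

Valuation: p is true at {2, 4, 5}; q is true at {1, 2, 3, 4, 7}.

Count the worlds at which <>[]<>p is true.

3

1: successors {2, 8}; []<>p there: 2:F, 8:F. ✗
2: successors {3}; []<>p there: 3:F. ✗
3: successors {6}; []<>p there: 6:T. ✓
4: successors {5, 8}; []<>p there: 5:F, 8:F. ✗
5: successors {3, 6}; []<>p there: 3:F, 6:T. ✓
6: no successors, so <>[]<>p fails. ✗
7: successors {2, 8}; []<>p there: 2:F, 8:F. ✗
8: successors {3, 6}; []<>p there: 3:F, 6:T. ✓
Satisfying worlds: {3, 5, 8}.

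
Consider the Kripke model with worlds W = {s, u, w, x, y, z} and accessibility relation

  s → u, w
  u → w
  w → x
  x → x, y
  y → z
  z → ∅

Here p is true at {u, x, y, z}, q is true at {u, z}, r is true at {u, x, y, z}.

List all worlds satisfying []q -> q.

{s, u, w, x, z}

s: []q is F, q is F. ✓
u: []q is F, q is T. ✓
w: []q is F, q is F. ✓
x: []q is F, q is F. ✓
y: []q is T, q is F. ✗
z: []q is T, q is T. ✓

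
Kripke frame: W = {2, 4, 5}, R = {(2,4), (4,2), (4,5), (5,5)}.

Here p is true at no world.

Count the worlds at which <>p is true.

2: successors {4}; p there: 4:F. ✗
4: successors {2, 5}; p there: 2:F, 5:F. ✗
5: successors {5}; p there: 5:F. ✗
Satisfying worlds: ∅.

0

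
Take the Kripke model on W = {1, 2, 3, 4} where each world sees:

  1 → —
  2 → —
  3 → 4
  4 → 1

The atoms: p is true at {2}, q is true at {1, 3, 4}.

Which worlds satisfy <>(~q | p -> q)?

{3, 4}

1: no successors, so <>(~q | p -> q) fails. ✗
2: no successors, so <>(~q | p -> q) fails. ✗
3: successors {4}; ~q | p -> q there: 4:T. ✓
4: successors {1}; ~q | p -> q there: 1:T. ✓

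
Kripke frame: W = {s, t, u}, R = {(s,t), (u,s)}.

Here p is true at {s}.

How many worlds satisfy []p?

s: successors {t}; p there: t:F. ✗
t: no successors, so []p holds vacuously. ✓
u: successors {s}; p there: s:T. ✓
Satisfying worlds: {t, u}.

2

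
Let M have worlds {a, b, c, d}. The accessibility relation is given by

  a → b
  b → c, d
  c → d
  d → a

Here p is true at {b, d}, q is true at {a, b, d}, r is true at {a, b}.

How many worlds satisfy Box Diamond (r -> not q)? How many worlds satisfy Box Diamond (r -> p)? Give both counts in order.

1 and 2

For Box Diamond (r -> not q):
a: successors {b}; Diamond (r -> not q) there: b:T. ✓
b: successors {c, d}; Diamond (r -> not q) there: c:T, d:F. ✗
c: successors {d}; Diamond (r -> not q) there: d:F. ✗
d: successors {a}; Diamond (r -> not q) there: a:F. ✗
— 1 world.
For Box Diamond (r -> p):
a: successors {b}; Diamond (r -> p) there: b:T. ✓
b: successors {c, d}; Diamond (r -> p) there: c:T, d:F. ✗
c: successors {d}; Diamond (r -> p) there: d:F. ✗
d: successors {a}; Diamond (r -> p) there: a:T. ✓
— 2 worlds.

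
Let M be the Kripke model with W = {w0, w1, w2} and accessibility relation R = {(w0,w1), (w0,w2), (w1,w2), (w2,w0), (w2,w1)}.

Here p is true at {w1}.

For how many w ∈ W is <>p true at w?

w0: successors {w1, w2}; p there: w1:T, w2:F. ✓
w1: successors {w2}; p there: w2:F. ✗
w2: successors {w0, w1}; p there: w0:F, w1:T. ✓
Satisfying worlds: {w0, w2}.

2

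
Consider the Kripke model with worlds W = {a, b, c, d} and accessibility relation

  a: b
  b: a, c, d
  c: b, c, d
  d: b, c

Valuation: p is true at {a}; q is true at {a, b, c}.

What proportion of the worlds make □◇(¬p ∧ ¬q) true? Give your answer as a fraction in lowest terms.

1/2

a: successors {b}; ◇(¬p ∧ ¬q) there: b:T. ✓
b: successors {a, c, d}; ◇(¬p ∧ ¬q) there: a:F, c:T, d:F. ✗
c: successors {b, c, d}; ◇(¬p ∧ ¬q) there: b:T, c:T, d:F. ✗
d: successors {b, c}; ◇(¬p ∧ ¬q) there: b:T, c:T. ✓
That's 2 of 4 worlds, so 2/4 = 1/2.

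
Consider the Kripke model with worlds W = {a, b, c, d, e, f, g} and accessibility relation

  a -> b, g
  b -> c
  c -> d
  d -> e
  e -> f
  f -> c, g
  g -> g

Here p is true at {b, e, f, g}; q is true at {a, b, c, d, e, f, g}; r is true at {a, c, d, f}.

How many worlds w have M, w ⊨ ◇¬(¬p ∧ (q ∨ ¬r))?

a: successors {b, g}; ¬(¬p ∧ (q ∨ ¬r)) there: b:T, g:T. ✓
b: successors {c}; ¬(¬p ∧ (q ∨ ¬r)) there: c:F. ✗
c: successors {d}; ¬(¬p ∧ (q ∨ ¬r)) there: d:F. ✗
d: successors {e}; ¬(¬p ∧ (q ∨ ¬r)) there: e:T. ✓
e: successors {f}; ¬(¬p ∧ (q ∨ ¬r)) there: f:T. ✓
f: successors {c, g}; ¬(¬p ∧ (q ∨ ¬r)) there: c:F, g:T. ✓
g: successors {g}; ¬(¬p ∧ (q ∨ ¬r)) there: g:T. ✓
Satisfying worlds: {a, d, e, f, g}.

5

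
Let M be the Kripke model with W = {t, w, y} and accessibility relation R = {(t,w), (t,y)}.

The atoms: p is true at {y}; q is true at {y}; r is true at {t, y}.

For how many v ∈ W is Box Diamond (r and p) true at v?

2

t: successors {w, y}; Diamond (r and p) there: w:F, y:F. ✗
w: no successors, so Box Diamond (r and p) holds vacuously. ✓
y: no successors, so Box Diamond (r and p) holds vacuously. ✓
Satisfying worlds: {w, y}.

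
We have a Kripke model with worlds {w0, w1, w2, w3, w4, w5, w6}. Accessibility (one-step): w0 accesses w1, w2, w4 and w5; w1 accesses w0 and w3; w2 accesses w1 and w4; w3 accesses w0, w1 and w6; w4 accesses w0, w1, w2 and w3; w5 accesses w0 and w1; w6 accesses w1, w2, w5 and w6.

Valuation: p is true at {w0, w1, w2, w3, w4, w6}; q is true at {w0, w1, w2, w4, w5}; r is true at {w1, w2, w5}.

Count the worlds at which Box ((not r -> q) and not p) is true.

w0: successors {w1, w2, w4, w5}; (not r -> q) and not p there: w1:F, w2:F, w4:F, w5:T. ✗
w1: successors {w0, w3}; (not r -> q) and not p there: w0:F, w3:F. ✗
w2: successors {w1, w4}; (not r -> q) and not p there: w1:F, w4:F. ✗
w3: successors {w0, w1, w6}; (not r -> q) and not p there: w0:F, w1:F, w6:F. ✗
w4: successors {w0, w1, w2, w3}; (not r -> q) and not p there: w0:F, w1:F, w2:F, w3:F. ✗
w5: successors {w0, w1}; (not r -> q) and not p there: w0:F, w1:F. ✗
w6: successors {w1, w2, w5, w6}; (not r -> q) and not p there: w1:F, w2:F, w5:T, w6:F. ✗
Satisfying worlds: ∅.

0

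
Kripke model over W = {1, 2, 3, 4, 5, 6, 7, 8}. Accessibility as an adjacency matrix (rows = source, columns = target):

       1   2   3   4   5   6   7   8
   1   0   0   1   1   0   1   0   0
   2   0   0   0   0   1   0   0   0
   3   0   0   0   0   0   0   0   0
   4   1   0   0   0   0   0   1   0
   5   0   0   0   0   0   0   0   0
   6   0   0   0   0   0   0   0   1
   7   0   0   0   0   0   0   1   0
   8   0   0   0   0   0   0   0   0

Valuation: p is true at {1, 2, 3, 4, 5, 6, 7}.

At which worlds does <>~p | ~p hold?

{6, 8}

1: <>~p is F, ~p is F. ✗
2: <>~p is F, ~p is F. ✗
3: <>~p is F, ~p is F. ✗
4: <>~p is F, ~p is F. ✗
5: <>~p is F, ~p is F. ✗
6: <>~p is T, ~p is F. ✓
7: <>~p is F, ~p is F. ✗
8: <>~p is F, ~p is T. ✓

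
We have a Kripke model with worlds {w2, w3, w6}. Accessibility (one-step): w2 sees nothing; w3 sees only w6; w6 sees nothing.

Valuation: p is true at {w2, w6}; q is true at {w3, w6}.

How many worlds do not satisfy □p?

0

w2: no successors, so □p holds vacuously. ✓
w3: successors {w6}; p there: w6:T. ✓
w6: no successors, so □p holds vacuously. ✓
Satisfying worlds: {w2, w3, w6}.
So □p fails at the other 0 worlds.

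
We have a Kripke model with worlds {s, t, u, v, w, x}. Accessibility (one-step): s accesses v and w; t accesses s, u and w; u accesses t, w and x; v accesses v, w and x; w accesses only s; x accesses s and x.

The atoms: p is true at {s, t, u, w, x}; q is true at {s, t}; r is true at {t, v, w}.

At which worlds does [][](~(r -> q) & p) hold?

∅

s: successors {v, w}; [](~(r -> q) & p) there: v:F, w:F. ✗
t: successors {s, u, w}; [](~(r -> q) & p) there: s:F, u:F, w:F. ✗
u: successors {t, w, x}; [](~(r -> q) & p) there: t:F, w:F, x:F. ✗
v: successors {v, w, x}; [](~(r -> q) & p) there: v:F, w:F, x:F. ✗
w: successors {s}; [](~(r -> q) & p) there: s:F. ✗
x: successors {s, x}; [](~(r -> q) & p) there: s:F, x:F. ✗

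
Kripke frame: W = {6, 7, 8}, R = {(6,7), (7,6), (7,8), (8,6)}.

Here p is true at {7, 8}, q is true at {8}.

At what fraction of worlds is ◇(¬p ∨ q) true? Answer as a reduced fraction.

6: successors {7}; ¬p ∨ q there: 7:F. ✗
7: successors {6, 8}; ¬p ∨ q there: 6:T, 8:T. ✓
8: successors {6}; ¬p ∨ q there: 6:T. ✓
That's 2 of 3 worlds, so 2/3.

2/3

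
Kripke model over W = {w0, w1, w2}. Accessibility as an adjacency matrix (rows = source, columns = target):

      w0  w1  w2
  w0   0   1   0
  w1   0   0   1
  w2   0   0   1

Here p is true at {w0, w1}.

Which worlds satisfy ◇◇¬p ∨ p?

w0: ◇◇¬p is T, p is T. ✓
w1: ◇◇¬p is T, p is T. ✓
w2: ◇◇¬p is T, p is F. ✓

{w0, w1, w2}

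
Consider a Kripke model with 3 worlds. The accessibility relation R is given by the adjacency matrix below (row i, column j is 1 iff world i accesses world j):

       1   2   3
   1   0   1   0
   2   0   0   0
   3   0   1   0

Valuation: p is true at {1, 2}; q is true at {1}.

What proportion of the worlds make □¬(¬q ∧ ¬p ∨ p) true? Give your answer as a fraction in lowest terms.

1: successors {2}; ¬(¬q ∧ ¬p ∨ p) there: 2:F. ✗
2: no successors, so □¬(¬q ∧ ¬p ∨ p) holds vacuously. ✓
3: successors {2}; ¬(¬q ∧ ¬p ∨ p) there: 2:F. ✗
That's 1 of 3 worlds, so 1/3.

1/3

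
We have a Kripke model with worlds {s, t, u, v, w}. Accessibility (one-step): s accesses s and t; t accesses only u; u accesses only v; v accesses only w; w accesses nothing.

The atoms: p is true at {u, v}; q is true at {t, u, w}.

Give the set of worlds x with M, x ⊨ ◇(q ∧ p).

{t}

s: successors {s, t}; q ∧ p there: s:F, t:F. ✗
t: successors {u}; q ∧ p there: u:T. ✓
u: successors {v}; q ∧ p there: v:F. ✗
v: successors {w}; q ∧ p there: w:F. ✗
w: no successors, so ◇(q ∧ p) fails. ✗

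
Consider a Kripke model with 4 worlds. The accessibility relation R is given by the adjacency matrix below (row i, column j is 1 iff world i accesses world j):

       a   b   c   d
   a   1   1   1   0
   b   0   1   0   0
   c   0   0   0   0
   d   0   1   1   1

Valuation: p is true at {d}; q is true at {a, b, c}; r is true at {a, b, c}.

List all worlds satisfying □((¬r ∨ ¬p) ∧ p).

{c}

a: successors {a, b, c}; (¬r ∨ ¬p) ∧ p there: a:F, b:F, c:F. ✗
b: successors {b}; (¬r ∨ ¬p) ∧ p there: b:F. ✗
c: no successors, so □((¬r ∨ ¬p) ∧ p) holds vacuously. ✓
d: successors {b, c, d}; (¬r ∨ ¬p) ∧ p there: b:F, c:F, d:T. ✗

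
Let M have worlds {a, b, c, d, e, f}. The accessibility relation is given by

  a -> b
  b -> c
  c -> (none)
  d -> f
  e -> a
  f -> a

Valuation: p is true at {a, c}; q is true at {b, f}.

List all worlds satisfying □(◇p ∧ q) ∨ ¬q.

a: □(◇p ∧ q) is T, ¬q is T. ✓
b: □(◇p ∧ q) is F, ¬q is F. ✗
c: □(◇p ∧ q) is T, ¬q is T. ✓
d: □(◇p ∧ q) is T, ¬q is T. ✓
e: □(◇p ∧ q) is F, ¬q is T. ✓
f: □(◇p ∧ q) is F, ¬q is F. ✗

{a, c, d, e}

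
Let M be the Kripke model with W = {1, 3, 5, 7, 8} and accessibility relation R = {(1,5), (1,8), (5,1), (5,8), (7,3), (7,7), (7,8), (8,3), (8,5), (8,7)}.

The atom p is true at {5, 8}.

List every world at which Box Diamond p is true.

{1, 3, 5}

1: successors {5, 8}; Diamond p there: 5:T, 8:T. ✓
3: no successors, so Box Diamond p holds vacuously. ✓
5: successors {1, 8}; Diamond p there: 1:T, 8:T. ✓
7: successors {3, 7, 8}; Diamond p there: 3:F, 7:T, 8:T. ✗
8: successors {3, 5, 7}; Diamond p there: 3:F, 5:T, 7:T. ✗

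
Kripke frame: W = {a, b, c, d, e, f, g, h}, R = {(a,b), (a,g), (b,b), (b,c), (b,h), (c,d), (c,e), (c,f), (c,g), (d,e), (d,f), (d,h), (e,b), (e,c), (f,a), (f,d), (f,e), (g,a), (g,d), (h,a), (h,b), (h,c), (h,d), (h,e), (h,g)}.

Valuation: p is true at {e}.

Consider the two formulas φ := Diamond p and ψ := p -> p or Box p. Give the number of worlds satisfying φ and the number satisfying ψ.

4 and 8

For Diamond p:
a: successors {b, g}; p there: b:F, g:F. ✗
b: successors {b, c, h}; p there: b:F, c:F, h:F. ✗
c: successors {d, e, f, g}; p there: d:F, e:T, f:F, g:F. ✓
d: successors {e, f, h}; p there: e:T, f:F, h:F. ✓
e: successors {b, c}; p there: b:F, c:F. ✗
f: successors {a, d, e}; p there: a:F, d:F, e:T. ✓
g: successors {a, d}; p there: a:F, d:F. ✗
h: successors {a, b, c, d, e, g}; p there: a:F, b:F, c:F, d:F, e:T, g:F. ✓
— 4 worlds.
For p -> p or Box p:
a: p is F, p or Box p is F. ✓
b: p is F, p or Box p is F. ✓
c: p is F, p or Box p is F. ✓
d: p is F, p or Box p is F. ✓
e: p is T, p or Box p is T. ✓
f: p is F, p or Box p is F. ✓
g: p is F, p or Box p is F. ✓
h: p is F, p or Box p is F. ✓
— 8 worlds.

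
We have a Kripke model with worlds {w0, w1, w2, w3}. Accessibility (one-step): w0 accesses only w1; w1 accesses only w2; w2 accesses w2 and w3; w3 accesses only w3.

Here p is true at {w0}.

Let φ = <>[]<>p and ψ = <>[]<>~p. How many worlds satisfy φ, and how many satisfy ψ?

0 and 4

For <>[]<>p:
w0: successors {w1}; []<>p there: w1:F. ✗
w1: successors {w2}; []<>p there: w2:F. ✗
w2: successors {w2, w3}; []<>p there: w2:F, w3:F. ✗
w3: successors {w3}; []<>p there: w3:F. ✗
— 0 worlds.
For <>[]<>~p:
w0: successors {w1}; []<>~p there: w1:T. ✓
w1: successors {w2}; []<>~p there: w2:T. ✓
w2: successors {w2, w3}; []<>~p there: w2:T, w3:T. ✓
w3: successors {w3}; []<>~p there: w3:T. ✓
— 4 worlds.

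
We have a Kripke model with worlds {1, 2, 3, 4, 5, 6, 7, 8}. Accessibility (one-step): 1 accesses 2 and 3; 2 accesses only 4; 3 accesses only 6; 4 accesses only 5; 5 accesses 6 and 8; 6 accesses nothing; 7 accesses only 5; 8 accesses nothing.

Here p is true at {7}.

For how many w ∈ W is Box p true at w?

1: successors {2, 3}; p there: 2:F, 3:F. ✗
2: successors {4}; p there: 4:F. ✗
3: successors {6}; p there: 6:F. ✗
4: successors {5}; p there: 5:F. ✗
5: successors {6, 8}; p there: 6:F, 8:F. ✗
6: no successors, so Box p holds vacuously. ✓
7: successors {5}; p there: 5:F. ✗
8: no successors, so Box p holds vacuously. ✓
Satisfying worlds: {6, 8}.

2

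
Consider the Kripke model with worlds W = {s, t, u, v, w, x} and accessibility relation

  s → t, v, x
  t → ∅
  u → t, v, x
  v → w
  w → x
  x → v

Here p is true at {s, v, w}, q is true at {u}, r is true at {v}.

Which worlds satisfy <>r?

s: successors {t, v, x}; r there: t:F, v:T, x:F. ✓
t: no successors, so <>r fails. ✗
u: successors {t, v, x}; r there: t:F, v:T, x:F. ✓
v: successors {w}; r there: w:F. ✗
w: successors {x}; r there: x:F. ✗
x: successors {v}; r there: v:T. ✓

{s, u, x}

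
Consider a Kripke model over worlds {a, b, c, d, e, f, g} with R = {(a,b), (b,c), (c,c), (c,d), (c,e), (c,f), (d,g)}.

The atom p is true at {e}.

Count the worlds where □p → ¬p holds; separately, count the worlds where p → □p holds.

6 and 7

For □p → ¬p:
a: □p is F, ¬p is T. ✓
b: □p is F, ¬p is T. ✓
c: □p is F, ¬p is T. ✓
d: □p is F, ¬p is T. ✓
e: □p is T, ¬p is F. ✗
f: □p is T, ¬p is T. ✓
g: □p is T, ¬p is T. ✓
— 6 worlds.
For p → □p:
a: p is F, □p is F. ✓
b: p is F, □p is F. ✓
c: p is F, □p is F. ✓
d: p is F, □p is F. ✓
e: p is T, □p is T. ✓
f: p is F, □p is T. ✓
g: p is F, □p is T. ✓
— 7 worlds.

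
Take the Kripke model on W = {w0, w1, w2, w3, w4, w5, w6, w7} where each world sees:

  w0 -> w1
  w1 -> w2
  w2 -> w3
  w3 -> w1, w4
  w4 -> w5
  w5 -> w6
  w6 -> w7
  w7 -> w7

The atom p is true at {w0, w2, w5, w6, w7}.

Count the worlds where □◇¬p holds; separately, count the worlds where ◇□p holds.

For □◇¬p:
w0: successors {w1}; ◇¬p there: w1:F. ✗
w1: successors {w2}; ◇¬p there: w2:T. ✓
w2: successors {w3}; ◇¬p there: w3:T. ✓
w3: successors {w1, w4}; ◇¬p there: w1:F, w4:F. ✗
w4: successors {w5}; ◇¬p there: w5:F. ✗
w5: successors {w6}; ◇¬p there: w6:F. ✗
w6: successors {w7}; ◇¬p there: w7:F. ✗
w7: successors {w7}; ◇¬p there: w7:F. ✗
— 2 worlds.
For ◇□p:
w0: successors {w1}; □p there: w1:T. ✓
w1: successors {w2}; □p there: w2:F. ✗
w2: successors {w3}; □p there: w3:F. ✗
w3: successors {w1, w4}; □p there: w1:T, w4:T. ✓
w4: successors {w5}; □p there: w5:T. ✓
w5: successors {w6}; □p there: w6:T. ✓
w6: successors {w7}; □p there: w7:T. ✓
w7: successors {w7}; □p there: w7:T. ✓
— 6 worlds.

2 and 6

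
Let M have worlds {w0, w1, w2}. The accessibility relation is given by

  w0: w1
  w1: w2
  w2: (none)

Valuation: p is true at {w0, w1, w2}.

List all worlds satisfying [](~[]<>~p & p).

w0: successors {w1}; ~[]<>~p & p there: w1:T. ✓
w1: successors {w2}; ~[]<>~p & p there: w2:F. ✗
w2: no successors, so [](~[]<>~p & p) holds vacuously. ✓

{w0, w2}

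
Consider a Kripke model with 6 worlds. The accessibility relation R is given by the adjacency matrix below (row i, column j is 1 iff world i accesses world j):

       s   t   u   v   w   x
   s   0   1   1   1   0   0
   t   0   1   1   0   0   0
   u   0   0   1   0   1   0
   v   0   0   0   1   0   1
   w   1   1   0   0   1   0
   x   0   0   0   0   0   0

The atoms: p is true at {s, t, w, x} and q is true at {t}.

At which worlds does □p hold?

s: successors {t, u, v}; p there: t:T, u:F, v:F. ✗
t: successors {t, u}; p there: t:T, u:F. ✗
u: successors {u, w}; p there: u:F, w:T. ✗
v: successors {v, x}; p there: v:F, x:T. ✗
w: successors {s, t, w}; p there: s:T, t:T, w:T. ✓
x: no successors, so □p holds vacuously. ✓

{w, x}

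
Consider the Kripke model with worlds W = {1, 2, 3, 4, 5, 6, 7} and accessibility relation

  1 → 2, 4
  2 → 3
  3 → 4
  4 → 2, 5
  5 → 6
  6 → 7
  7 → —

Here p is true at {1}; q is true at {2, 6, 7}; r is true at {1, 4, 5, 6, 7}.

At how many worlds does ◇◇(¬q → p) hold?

4

1: successors {2, 4}; ◇(¬q → p) there: 2:F, 4:T. ✓
2: successors {3}; ◇(¬q → p) there: 3:F. ✗
3: successors {4}; ◇(¬q → p) there: 4:T. ✓
4: successors {2, 5}; ◇(¬q → p) there: 2:F, 5:T. ✓
5: successors {6}; ◇(¬q → p) there: 6:T. ✓
6: successors {7}; ◇(¬q → p) there: 7:F. ✗
7: no successors, so ◇◇(¬q → p) fails. ✗
Satisfying worlds: {1, 3, 4, 5}.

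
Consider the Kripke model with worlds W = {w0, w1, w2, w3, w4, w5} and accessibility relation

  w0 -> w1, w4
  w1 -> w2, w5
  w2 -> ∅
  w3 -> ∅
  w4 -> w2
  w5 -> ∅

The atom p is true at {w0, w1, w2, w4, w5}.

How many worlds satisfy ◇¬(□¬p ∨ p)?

w0: successors {w1, w4}; ¬(□¬p ∨ p) there: w1:F, w4:F. ✗
w1: successors {w2, w5}; ¬(□¬p ∨ p) there: w2:F, w5:F. ✗
w2: no successors, so ◇¬(□¬p ∨ p) fails. ✗
w3: no successors, so ◇¬(□¬p ∨ p) fails. ✗
w4: successors {w2}; ¬(□¬p ∨ p) there: w2:F. ✗
w5: no successors, so ◇¬(□¬p ∨ p) fails. ✗
Satisfying worlds: ∅.

0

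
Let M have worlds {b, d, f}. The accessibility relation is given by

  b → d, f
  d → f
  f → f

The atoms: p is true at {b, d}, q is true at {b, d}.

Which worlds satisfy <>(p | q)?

b: successors {d, f}; p | q there: d:T, f:F. ✓
d: successors {f}; p | q there: f:F. ✗
f: successors {f}; p | q there: f:F. ✗

{b}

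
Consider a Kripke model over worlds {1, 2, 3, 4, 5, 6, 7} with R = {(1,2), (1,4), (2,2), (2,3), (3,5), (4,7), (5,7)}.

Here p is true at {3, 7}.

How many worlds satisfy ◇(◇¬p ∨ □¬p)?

4

1: successors {2, 4}; ◇¬p ∨ □¬p there: 2:T, 4:F. ✓
2: successors {2, 3}; ◇¬p ∨ □¬p there: 2:T, 3:T. ✓
3: successors {5}; ◇¬p ∨ □¬p there: 5:F. ✗
4: successors {7}; ◇¬p ∨ □¬p there: 7:T. ✓
5: successors {7}; ◇¬p ∨ □¬p there: 7:T. ✓
6: no successors, so ◇(◇¬p ∨ □¬p) fails. ✗
7: no successors, so ◇(◇¬p ∨ □¬p) fails. ✗
Satisfying worlds: {1, 2, 4, 5}.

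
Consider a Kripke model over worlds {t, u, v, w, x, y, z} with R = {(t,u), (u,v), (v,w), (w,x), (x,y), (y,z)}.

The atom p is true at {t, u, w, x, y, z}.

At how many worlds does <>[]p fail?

2

t: successors {u}; []p there: u:F. ✗
u: successors {v}; []p there: v:T. ✓
v: successors {w}; []p there: w:T. ✓
w: successors {x}; []p there: x:T. ✓
x: successors {y}; []p there: y:T. ✓
y: successors {z}; []p there: z:T. ✓
z: no successors, so <>[]p fails. ✗
Satisfying worlds: {u, v, w, x, y}.
So <>[]p fails at the other 2 worlds.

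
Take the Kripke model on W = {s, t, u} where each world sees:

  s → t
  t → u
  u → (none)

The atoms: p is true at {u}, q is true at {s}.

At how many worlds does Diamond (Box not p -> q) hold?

1

s: successors {t}; Box not p -> q there: t:T. ✓
t: successors {u}; Box not p -> q there: u:F. ✗
u: no successors, so Diamond (Box not p -> q) fails. ✗
Satisfying worlds: {s}.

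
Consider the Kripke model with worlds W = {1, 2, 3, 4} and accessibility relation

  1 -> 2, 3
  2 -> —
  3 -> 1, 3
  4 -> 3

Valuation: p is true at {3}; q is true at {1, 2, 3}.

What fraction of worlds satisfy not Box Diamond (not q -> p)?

1/4

1: Box Diamond (not q -> p) is F. ✓
2: Box Diamond (not q -> p) is T. ✗
3: Box Diamond (not q -> p) is T. ✗
4: Box Diamond (not q -> p) is T. ✗
That's 1 of 4 worlds, so 1/4.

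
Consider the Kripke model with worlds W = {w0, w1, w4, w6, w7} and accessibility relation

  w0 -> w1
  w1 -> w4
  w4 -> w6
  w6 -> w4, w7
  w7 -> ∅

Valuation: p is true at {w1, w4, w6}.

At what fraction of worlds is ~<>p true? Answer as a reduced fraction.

1/5

w0: <>p is T. ✗
w1: <>p is T. ✗
w4: <>p is T. ✗
w6: <>p is T. ✗
w7: <>p is F. ✓
That's 1 of 5 worlds, so 1/5.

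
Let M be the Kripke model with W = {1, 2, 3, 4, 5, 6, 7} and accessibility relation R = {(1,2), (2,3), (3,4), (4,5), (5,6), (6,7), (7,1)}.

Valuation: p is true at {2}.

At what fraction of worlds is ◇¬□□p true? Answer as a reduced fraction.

1: successors {2}; ¬□□p there: 2:T. ✓
2: successors {3}; ¬□□p there: 3:T. ✓
3: successors {4}; ¬□□p there: 4:T. ✓
4: successors {5}; ¬□□p there: 5:T. ✓
5: successors {6}; ¬□□p there: 6:T. ✓
6: successors {7}; ¬□□p there: 7:F. ✗
7: successors {1}; ¬□□p there: 1:T. ✓
That's 6 of 7 worlds, so 6/7.

6/7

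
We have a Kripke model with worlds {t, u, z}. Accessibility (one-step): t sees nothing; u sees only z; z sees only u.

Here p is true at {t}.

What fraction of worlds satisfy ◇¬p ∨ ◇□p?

2/3

t: ◇¬p is F, ◇□p is F. ✗
u: ◇¬p is T, ◇□p is F. ✓
z: ◇¬p is T, ◇□p is F. ✓
That's 2 of 3 worlds, so 2/3.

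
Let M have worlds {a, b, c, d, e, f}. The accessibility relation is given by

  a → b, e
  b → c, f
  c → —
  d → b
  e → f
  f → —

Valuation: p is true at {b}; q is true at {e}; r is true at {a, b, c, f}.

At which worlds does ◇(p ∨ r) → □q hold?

a: ◇(p ∨ r) is T, □q is F. ✗
b: ◇(p ∨ r) is T, □q is F. ✗
c: ◇(p ∨ r) is F, □q is T. ✓
d: ◇(p ∨ r) is T, □q is F. ✗
e: ◇(p ∨ r) is T, □q is F. ✗
f: ◇(p ∨ r) is F, □q is T. ✓

{c, f}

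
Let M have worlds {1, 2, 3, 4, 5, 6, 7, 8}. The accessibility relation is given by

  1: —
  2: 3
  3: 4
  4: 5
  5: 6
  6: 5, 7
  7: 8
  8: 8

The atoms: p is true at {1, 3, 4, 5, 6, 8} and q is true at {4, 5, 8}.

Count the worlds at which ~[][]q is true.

1: [][]q is T. ✗
2: [][]q is T. ✗
3: [][]q is T. ✗
4: [][]q is F. ✓
5: [][]q is F. ✓
6: [][]q is F. ✓
7: [][]q is T. ✗
8: [][]q is T. ✗
Satisfying worlds: {4, 5, 6}.

3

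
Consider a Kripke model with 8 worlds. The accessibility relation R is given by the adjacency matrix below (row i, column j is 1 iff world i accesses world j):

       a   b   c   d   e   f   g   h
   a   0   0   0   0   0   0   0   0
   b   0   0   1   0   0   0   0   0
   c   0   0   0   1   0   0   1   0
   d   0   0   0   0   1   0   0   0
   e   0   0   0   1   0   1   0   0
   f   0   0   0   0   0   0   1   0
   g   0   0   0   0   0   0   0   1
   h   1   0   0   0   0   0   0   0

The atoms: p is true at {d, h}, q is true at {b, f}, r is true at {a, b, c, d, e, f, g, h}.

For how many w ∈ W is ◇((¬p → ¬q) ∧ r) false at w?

1

a: no successors, so ◇((¬p → ¬q) ∧ r) fails. ✗
b: successors {c}; (¬p → ¬q) ∧ r there: c:T. ✓
c: successors {d, g}; (¬p → ¬q) ∧ r there: d:T, g:T. ✓
d: successors {e}; (¬p → ¬q) ∧ r there: e:T. ✓
e: successors {d, f}; (¬p → ¬q) ∧ r there: d:T, f:F. ✓
f: successors {g}; (¬p → ¬q) ∧ r there: g:T. ✓
g: successors {h}; (¬p → ¬q) ∧ r there: h:T. ✓
h: successors {a}; (¬p → ¬q) ∧ r there: a:T. ✓
Satisfying worlds: {b, c, d, e, f, g, h}.
So ◇((¬p → ¬q) ∧ r) fails at the other 1 world.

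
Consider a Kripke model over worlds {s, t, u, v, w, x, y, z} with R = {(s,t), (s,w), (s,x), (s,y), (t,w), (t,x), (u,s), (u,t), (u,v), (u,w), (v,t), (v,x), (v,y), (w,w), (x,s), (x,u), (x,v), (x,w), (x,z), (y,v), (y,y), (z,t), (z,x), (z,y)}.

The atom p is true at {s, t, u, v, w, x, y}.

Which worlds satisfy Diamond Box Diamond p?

{s, t, u, v, w, x, y, z}

s: successors {t, w, x, y}; Box Diamond p there: t:T, w:T, x:T, y:T. ✓
t: successors {w, x}; Box Diamond p there: w:T, x:T. ✓
u: successors {s, t, v, w}; Box Diamond p there: s:T, t:T, v:T, w:T. ✓
v: successors {t, x, y}; Box Diamond p there: t:T, x:T, y:T. ✓
w: successors {w}; Box Diamond p there: w:T. ✓
x: successors {s, u, v, w, z}; Box Diamond p there: s:T, u:T, v:T, w:T, z:T. ✓
y: successors {v, y}; Box Diamond p there: v:T, y:T. ✓
z: successors {t, x, y}; Box Diamond p there: t:T, x:T, y:T. ✓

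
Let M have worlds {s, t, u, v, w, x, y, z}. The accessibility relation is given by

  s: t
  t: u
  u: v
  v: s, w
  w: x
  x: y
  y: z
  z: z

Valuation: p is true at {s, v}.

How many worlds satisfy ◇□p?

s: successors {t}; □p there: t:F. ✗
t: successors {u}; □p there: u:T. ✓
u: successors {v}; □p there: v:F. ✗
v: successors {s, w}; □p there: s:F, w:F. ✗
w: successors {x}; □p there: x:F. ✗
x: successors {y}; □p there: y:F. ✗
y: successors {z}; □p there: z:F. ✗
z: successors {z}; □p there: z:F. ✗
Satisfying worlds: {t}.

1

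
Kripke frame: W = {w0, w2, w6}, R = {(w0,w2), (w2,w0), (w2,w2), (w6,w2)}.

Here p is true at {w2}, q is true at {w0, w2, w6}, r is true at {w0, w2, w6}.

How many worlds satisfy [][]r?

3

w0: successors {w2}; []r there: w2:T. ✓
w2: successors {w0, w2}; []r there: w0:T, w2:T. ✓
w6: successors {w2}; []r there: w2:T. ✓
Satisfying worlds: {w0, w2, w6}.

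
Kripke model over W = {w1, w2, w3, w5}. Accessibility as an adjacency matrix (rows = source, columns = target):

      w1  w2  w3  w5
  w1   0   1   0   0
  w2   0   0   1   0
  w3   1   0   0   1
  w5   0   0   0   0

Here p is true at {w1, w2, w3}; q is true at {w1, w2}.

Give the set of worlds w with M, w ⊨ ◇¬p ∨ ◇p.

w1: ◇¬p is F, ◇p is T. ✓
w2: ◇¬p is F, ◇p is T. ✓
w3: ◇¬p is T, ◇p is T. ✓
w5: ◇¬p is F, ◇p is F. ✗

{w1, w2, w3}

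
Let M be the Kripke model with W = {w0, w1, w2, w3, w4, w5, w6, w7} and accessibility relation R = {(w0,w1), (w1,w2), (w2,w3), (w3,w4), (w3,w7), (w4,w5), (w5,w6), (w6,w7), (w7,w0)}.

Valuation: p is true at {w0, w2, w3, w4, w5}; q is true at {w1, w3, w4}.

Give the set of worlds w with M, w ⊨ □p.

w0: successors {w1}; p there: w1:F. ✗
w1: successors {w2}; p there: w2:T. ✓
w2: successors {w3}; p there: w3:T. ✓
w3: successors {w4, w7}; p there: w4:T, w7:F. ✗
w4: successors {w5}; p there: w5:T. ✓
w5: successors {w6}; p there: w6:F. ✗
w6: successors {w7}; p there: w7:F. ✗
w7: successors {w0}; p there: w0:T. ✓

{w1, w2, w4, w7}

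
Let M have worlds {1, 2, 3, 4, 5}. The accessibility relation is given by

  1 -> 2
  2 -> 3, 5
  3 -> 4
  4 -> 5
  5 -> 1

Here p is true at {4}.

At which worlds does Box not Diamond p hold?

{1, 3, 4, 5}

1: successors {2}; not Diamond p there: 2:T. ✓
2: successors {3, 5}; not Diamond p there: 3:F, 5:T. ✗
3: successors {4}; not Diamond p there: 4:T. ✓
4: successors {5}; not Diamond p there: 5:T. ✓
5: successors {1}; not Diamond p there: 1:T. ✓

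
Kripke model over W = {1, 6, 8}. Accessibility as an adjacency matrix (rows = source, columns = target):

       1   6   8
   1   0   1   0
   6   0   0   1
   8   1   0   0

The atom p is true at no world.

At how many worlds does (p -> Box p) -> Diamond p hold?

0

1: p -> Box p is T, Diamond p is F. ✗
6: p -> Box p is T, Diamond p is F. ✗
8: p -> Box p is T, Diamond p is F. ✗
Satisfying worlds: ∅.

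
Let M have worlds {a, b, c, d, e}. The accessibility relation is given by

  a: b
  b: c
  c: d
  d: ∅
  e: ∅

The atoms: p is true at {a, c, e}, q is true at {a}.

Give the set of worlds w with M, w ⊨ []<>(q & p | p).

{a, d, e}

a: successors {b}; <>(q & p | p) there: b:T. ✓
b: successors {c}; <>(q & p | p) there: c:F. ✗
c: successors {d}; <>(q & p | p) there: d:F. ✗
d: no successors, so []<>(q & p | p) holds vacuously. ✓
e: no successors, so []<>(q & p | p) holds vacuously. ✓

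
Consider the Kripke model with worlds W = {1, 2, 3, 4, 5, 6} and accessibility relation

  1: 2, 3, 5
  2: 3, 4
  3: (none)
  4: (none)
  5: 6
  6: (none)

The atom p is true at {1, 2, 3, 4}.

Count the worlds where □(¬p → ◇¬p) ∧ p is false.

2

1: □(¬p → ◇¬p) is T, p is T. ✓
2: □(¬p → ◇¬p) is T, p is T. ✓
3: □(¬p → ◇¬p) is T, p is T. ✓
4: □(¬p → ◇¬p) is T, p is T. ✓
5: □(¬p → ◇¬p) is F, p is F. ✗
6: □(¬p → ◇¬p) is T, p is F. ✗
Satisfying worlds: {1, 2, 3, 4}.
So □(¬p → ◇¬p) ∧ p fails at the other 2 worlds.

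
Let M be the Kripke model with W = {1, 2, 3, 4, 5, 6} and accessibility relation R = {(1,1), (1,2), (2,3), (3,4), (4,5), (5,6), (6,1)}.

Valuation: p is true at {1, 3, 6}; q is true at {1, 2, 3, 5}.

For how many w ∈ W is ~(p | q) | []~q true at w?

3

1: ~(p | q) is F, []~q is F. ✗
2: ~(p | q) is F, []~q is F. ✗
3: ~(p | q) is F, []~q is T. ✓
4: ~(p | q) is T, []~q is F. ✓
5: ~(p | q) is F, []~q is T. ✓
6: ~(p | q) is F, []~q is F. ✗
Satisfying worlds: {3, 4, 5}.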